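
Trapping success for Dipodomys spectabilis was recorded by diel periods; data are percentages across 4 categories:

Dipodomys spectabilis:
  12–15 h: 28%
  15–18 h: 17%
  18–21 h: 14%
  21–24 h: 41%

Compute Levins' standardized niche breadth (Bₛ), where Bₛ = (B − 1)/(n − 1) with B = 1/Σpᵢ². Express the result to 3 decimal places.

Convert percentages to proportions (divide by 100).
Σpᵢ² = 0.28² + 0.17² + 0.14² + 0.41² = 0.0784 + 0.0289 + 0.0196 + 0.1681 = 0.2950
B = 1 / 0.2950 = 3.38983
Bₛ = (B − 1)/(n − 1) = (3.38983 − 1)/(4 − 1) = 2.38983/3 = 0.79661

0.797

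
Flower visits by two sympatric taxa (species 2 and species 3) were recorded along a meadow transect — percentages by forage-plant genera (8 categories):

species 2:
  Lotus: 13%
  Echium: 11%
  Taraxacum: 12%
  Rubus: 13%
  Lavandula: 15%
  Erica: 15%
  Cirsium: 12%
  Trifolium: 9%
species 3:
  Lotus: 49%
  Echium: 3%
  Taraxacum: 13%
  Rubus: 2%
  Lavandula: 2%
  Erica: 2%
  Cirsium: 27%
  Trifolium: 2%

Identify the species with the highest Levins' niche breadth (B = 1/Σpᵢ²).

Convert percentages to proportions (divide by 100).
Σp_2ᵢ² = 0.13² + 0.11² + 0.12² + 0.13² + 0.15² + 0.15² + 0.12² + 0.09² = 0.0169 + 0.0121 + 0.0144 + 0.0169 + 0.0225 + 0.0225 + 0.0144 + 0.0081 = 0.1278
B_2 = 1 / 0.1278 = 7.8247
Σp_3ᵢ² = 0.49² + 0.03² + 0.13² + 0.02² + 0.02² + 0.02² + 0.27² + 0.02² = 0.2401 + 0.0009 + 0.0169 + 0.0004 + 0.0004 + 0.0004 + 0.0729 + 0.0004 = 0.3324
B_3 = 1 / 0.3324 = 3.0084
Highest B → broadest niche (most generalist): species 2 (B = 7.82).

species 2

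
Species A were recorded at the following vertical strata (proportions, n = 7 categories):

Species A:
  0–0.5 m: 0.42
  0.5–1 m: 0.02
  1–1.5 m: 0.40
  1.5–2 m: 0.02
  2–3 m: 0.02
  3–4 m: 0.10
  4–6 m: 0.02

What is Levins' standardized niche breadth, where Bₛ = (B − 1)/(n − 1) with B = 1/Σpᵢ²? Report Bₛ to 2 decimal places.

0.31

Σpᵢ² = 0.42² + 0.02² + 0.40² + 0.02² + 0.02² + 0.10² + 0.02² = 0.1764 + 0.0004 + 0.1600 + 0.0004 + 0.0004 + 0.0100 + 0.0004 = 0.3480
B = 1 / 0.3480 = 2.8736
Bₛ = (B − 1)/(n − 1) = (2.8736 − 1)/(7 − 1) = 1.8736/6 = 0.3123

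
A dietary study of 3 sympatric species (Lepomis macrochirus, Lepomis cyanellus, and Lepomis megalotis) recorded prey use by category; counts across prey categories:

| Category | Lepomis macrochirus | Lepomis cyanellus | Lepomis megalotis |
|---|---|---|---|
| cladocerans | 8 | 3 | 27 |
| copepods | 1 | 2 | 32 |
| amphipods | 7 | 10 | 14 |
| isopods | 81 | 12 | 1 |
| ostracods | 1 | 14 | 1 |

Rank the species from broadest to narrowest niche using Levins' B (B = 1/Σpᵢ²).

Lepomis cyanellus > Lepomis megalotis > Lepomis macrochirus

Proportions for Lepomis macrochirus (n=98): 8/98=0.0816, 1/98=0.0102, 7/98=0.0714, 81/98=0.8265, 1/98=0.0102
Proportions for Lepomis cyanellus (n=41): 3/41=0.0732, 2/41=0.0488, 10/41=0.2439, 12/41=0.2927, 14/41=0.3415
Proportions for Lepomis megalotis (n=75): 27/75=0.3600, 32/75=0.4267, 14/75=0.1867, 1/75=0.0133, 1/75=0.0133
Σp_macrᵢ² = 0.0816² + 0.0102² + 0.0714² + 0.8265² + 0.0102² = 0.006659 + 0.000104 + 0.005098 + 0.683102 + 0.000104 = 0.695067
B_macr = 1 / 0.695067 = 1.4387
Σp_cyanᵢ² = 0.0732² + 0.0488² + 0.2439² + 0.2927² + 0.3415² = 0.005358 + 0.002381 + 0.059487 + 0.085673 + 0.116622 = 0.269521
B_cyan = 1 / 0.269521 = 3.7103
Σp_megaᵢ² = 0.3600² + 0.4267² + 0.1867² + 0.0133² + 0.0133² = 0.129600 + 0.182073 + 0.034857 + 0.000177 + 0.000177 = 0.346884
B_mega = 1 / 0.346884 = 2.8828
Ranking by B (broadest → narrowest): Lepomis cyanellus (3.71) > Lepomis megalotis (2.88) > Lepomis macrochirus (1.44)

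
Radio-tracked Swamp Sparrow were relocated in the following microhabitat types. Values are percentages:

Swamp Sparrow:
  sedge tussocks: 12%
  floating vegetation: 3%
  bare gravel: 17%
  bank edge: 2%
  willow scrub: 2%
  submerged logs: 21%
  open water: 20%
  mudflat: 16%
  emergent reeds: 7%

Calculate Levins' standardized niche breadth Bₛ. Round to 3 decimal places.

0.658

Convert percentages to proportions (divide by 100).
Σpᵢ² = 0.12² + 0.03² + 0.17² + 0.02² + 0.02² + 0.21² + 0.20² + 0.16² + 0.07² = 0.0144 + 0.0009 + 0.0289 + 0.0004 + 0.0004 + 0.0441 + 0.0400 + 0.0256 + 0.0049 = 0.1596
B = 1 / 0.1596 = 6.26566
Bₛ = (B − 1)/(n − 1) = (6.26566 − 1)/(9 − 1) = 5.26566/8 = 0.65821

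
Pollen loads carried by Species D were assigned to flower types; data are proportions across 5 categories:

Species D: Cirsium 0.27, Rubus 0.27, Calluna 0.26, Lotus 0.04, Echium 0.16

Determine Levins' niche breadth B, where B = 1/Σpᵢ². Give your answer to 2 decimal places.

Σpᵢ² = 0.27² + 0.27² + 0.26² + 0.04² + 0.16² = 0.0729 + 0.0729 + 0.0676 + 0.0016 + 0.0256 = 0.2406
B = 1 / 0.2406 = 4.1563

4.16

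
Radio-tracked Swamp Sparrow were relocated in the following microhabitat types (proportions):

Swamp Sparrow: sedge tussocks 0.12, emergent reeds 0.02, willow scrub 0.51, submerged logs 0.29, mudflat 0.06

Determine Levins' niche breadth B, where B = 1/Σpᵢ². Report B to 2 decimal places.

2.76

Σpᵢ² = 0.12² + 0.02² + 0.51² + 0.29² + 0.06² = 0.0144 + 0.0004 + 0.2601 + 0.0841 + 0.0036 = 0.3626
B = 1 / 0.3626 = 2.7579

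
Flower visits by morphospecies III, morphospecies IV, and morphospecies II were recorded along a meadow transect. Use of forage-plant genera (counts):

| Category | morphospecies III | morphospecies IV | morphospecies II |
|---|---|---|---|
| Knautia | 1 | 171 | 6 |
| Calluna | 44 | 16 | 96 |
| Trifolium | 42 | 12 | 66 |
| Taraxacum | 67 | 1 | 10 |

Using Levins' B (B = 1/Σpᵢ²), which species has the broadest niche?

Proportions for morphospecies III (n=154): 1/154=0.0065, 44/154=0.2857, 42/154=0.2727, 67/154=0.4351
Proportions for morphospecies IV (n=200): 171/200=0.8550, 16/200=0.0800, 12/200=0.0600, 1/200=0.0050
Proportions for morphospecies II (n=178): 6/178=0.0337, 96/178=0.5393, 66/178=0.3708, 10/178=0.0562
Σp_IIIᵢ² = 0.0065² + 0.2857² + 0.2727² + 0.4351² = 0.000042 + 0.081624 + 0.074365 + 0.189312 = 0.345343
B_III = 1 / 0.345343 = 2.8957
Σp_IVᵢ² = 0.8550² + 0.0800² + 0.0600² + 0.0050² = 0.731025 + 0.006400 + 0.003600 + 0.000025 = 0.741050
B_IV = 1 / 0.741050 = 1.3494
Σp_IIᵢ² = 0.0337² + 0.5393² + 0.3708² + 0.0562² = 0.001136 + 0.290844 + 0.137493 + 0.003158 = 0.432631
B_II = 1 / 0.432631 = 2.3114
Highest B → broadest niche (most generalist): morphospecies III (B = 2.90).

morphospecies III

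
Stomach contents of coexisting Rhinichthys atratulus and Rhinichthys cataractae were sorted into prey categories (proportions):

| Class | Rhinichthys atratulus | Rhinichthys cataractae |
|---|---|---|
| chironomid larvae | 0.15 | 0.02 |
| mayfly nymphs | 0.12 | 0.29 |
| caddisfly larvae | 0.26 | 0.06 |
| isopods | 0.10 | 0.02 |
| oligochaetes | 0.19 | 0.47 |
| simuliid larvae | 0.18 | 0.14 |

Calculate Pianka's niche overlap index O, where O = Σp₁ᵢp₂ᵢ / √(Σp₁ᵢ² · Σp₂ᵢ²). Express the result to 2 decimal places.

0.69

Σ p₁ᵢp₂ᵢ = 0.0030 + 0.0348 + 0.0156 + 0.0020 + 0.0893 + 0.0252 = 0.1699
Σp_1ᵢ² = 0.15² + 0.12² + 0.26² + 0.10² + 0.19² + 0.18² = 0.0225 + 0.0144 + 0.0676 + 0.0100 + 0.0361 + 0.0324 = 0.1830
Σp_2ᵢ² = 0.02² + 0.29² + 0.06² + 0.02² + 0.47² + 0.14² = 0.0004 + 0.0841 + 0.0036 + 0.0004 + 0.2209 + 0.0196 = 0.3290
O = 0.1699 / √(0.1830 × 0.3290) = 0.1699 / 0.24537 = 0.6924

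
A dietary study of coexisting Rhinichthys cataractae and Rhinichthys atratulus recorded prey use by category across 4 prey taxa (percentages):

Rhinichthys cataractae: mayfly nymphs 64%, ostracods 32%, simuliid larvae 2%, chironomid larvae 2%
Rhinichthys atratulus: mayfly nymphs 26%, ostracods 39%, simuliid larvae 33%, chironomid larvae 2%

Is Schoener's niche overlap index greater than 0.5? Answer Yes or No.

Convert percentages to proportions (divide by 100).
Σ|p₁ᵢ − p₂ᵢ| = 0.38 + 0.07 + 0.31 + 0.00 = 0.76
D = 1 − ½ × 0.76 = 1 − 0.380 = 0.6200
D = 0.6200 > 0.5 → Yes.

Yes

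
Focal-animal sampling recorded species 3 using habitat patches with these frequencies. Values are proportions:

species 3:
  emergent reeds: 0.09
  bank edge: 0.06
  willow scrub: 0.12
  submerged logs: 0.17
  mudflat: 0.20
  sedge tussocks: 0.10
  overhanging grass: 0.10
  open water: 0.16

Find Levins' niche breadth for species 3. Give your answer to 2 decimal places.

Σpᵢ² = 0.09² + 0.06² + 0.12² + 0.17² + 0.20² + 0.10² + 0.10² + 0.16² = 0.0081 + 0.0036 + 0.0144 + 0.0289 + 0.0400 + 0.0100 + 0.0100 + 0.0256 = 0.1406
B = 1 / 0.1406 = 7.1124

7.11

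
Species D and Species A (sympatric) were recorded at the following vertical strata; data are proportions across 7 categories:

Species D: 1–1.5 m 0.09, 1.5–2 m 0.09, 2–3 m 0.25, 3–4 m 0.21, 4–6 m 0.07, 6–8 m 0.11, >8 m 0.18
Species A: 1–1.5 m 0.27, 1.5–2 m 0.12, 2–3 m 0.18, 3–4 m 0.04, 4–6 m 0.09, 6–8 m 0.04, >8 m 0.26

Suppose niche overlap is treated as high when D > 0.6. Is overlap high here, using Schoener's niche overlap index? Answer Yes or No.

Σ|p₁ᵢ − p₂ᵢ| = 0.18 + 0.03 + 0.07 + 0.17 + 0.02 + 0.07 + 0.08 = 0.62
D = 1 − ½ × 0.62 = 1 − 0.310 = 0.6900
D = 0.6900 > 0.6 → Yes.

Yes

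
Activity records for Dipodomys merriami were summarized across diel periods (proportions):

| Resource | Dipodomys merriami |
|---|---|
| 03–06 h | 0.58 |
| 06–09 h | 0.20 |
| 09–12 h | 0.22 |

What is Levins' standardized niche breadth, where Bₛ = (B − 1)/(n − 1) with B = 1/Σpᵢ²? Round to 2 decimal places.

Σpᵢ² = 0.58² + 0.20² + 0.22² = 0.3364 + 0.0400 + 0.0484 = 0.4248
B = 1 / 0.4248 = 2.3540
Bₛ = (B − 1)/(n − 1) = (2.3540 − 1)/(3 − 1) = 1.3540/2 = 0.6770

0.68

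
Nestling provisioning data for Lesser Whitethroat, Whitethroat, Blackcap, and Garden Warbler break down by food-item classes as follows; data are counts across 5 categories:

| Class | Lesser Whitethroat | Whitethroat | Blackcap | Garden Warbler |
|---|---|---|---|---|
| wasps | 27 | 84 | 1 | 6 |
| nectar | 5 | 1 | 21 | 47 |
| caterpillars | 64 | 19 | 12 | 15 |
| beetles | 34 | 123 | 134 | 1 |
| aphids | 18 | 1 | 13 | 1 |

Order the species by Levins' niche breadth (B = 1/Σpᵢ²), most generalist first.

Proportions for Lesser Whitethroat (n=148): 27/148=0.1824, 5/148=0.0338, 64/148=0.4324, 34/148=0.2297, 18/148=0.1216
Proportions for Whitethroat (n=228): 84/228=0.3684, 1/228=0.0044, 19/228=0.0833, 123/228=0.5395, 1/228=0.0044
Proportions for Blackcap (n=181): 1/181=0.0055, 21/181=0.1160, 12/181=0.0663, 134/181=0.7403, 13/181=0.0718
Proportions for Garden Warbler (n=70): 6/70=0.0857, 47/70=0.6714, 15/70=0.2143, 1/70=0.0143, 1/70=0.0143
Σp_Lessᵢ² = 0.1824² + 0.0338² + 0.4324² + 0.2297² + 0.1216² = 0.033270 + 0.001142 + 0.186970 + 0.052762 + 0.014787 = 0.288931
B_Less = 1 / 0.288931 = 3.4610
Σp_Whitᵢ² = 0.3684² + 0.0044² + 0.0833² + 0.5395² + 0.0044² = 0.135719 + 0.000019 + 0.006939 + 0.291060 + 0.000019 = 0.433756
B_Whit = 1 / 0.433756 = 2.3054
Σp_Blacᵢ² = 0.0055² + 0.1160² + 0.0663² + 0.7403² + 0.0718² = 0.000030 + 0.013456 + 0.004396 + 0.548044 + 0.005155 = 0.571081
B_Blac = 1 / 0.571081 = 1.7511
Σp_Gardᵢ² = 0.0857² + 0.6714² + 0.2143² + 0.0143² + 0.0143² = 0.007344 + 0.450778 + 0.045924 + 0.000204 + 0.000204 = 0.504454
B_Gard = 1 / 0.504454 = 1.9823
Ranking by B (broadest → narrowest): Lesser Whitethroat (3.46) > Whitethroat (2.31) > Garden Warbler (1.98) > Blackcap (1.75)

Lesser Whitethroat > Whitethroat > Garden Warbler > Blackcap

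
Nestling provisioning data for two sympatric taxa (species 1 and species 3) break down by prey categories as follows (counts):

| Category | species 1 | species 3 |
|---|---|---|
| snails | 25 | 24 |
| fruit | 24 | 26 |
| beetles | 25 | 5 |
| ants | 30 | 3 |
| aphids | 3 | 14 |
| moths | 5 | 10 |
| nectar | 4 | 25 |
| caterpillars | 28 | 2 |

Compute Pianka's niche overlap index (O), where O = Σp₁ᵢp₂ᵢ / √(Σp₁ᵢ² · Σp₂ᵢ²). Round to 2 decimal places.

Proportions for species 1 (n=144): 25/144=0.1736, 24/144=0.1667, 25/144=0.1736, 30/144=0.2083, 3/144=0.0208, 5/144=0.0347, 4/144=0.0278, 28/144=0.1944
Proportions for species 3 (n=109): 24/109=0.2202, 26/109=0.2385, 5/109=0.0459, 3/109=0.0275, 14/109=0.1284, 10/109=0.0917, 25/109=0.2294, 2/109=0.0183
Σ p₁ᵢp₂ᵢ = 0.038227 + 0.039758 + 0.007968 + 0.005728 + 0.002671 + 0.003182 + 0.006377 + 0.003558 = 0.107469
Σp_1ᵢ² = 0.1736² + 0.1667² + 0.1736² + 0.2083² + 0.0208² + 0.0347² + 0.0278² + 0.1944² = 0.030137 + 0.027789 + 0.030137 + 0.043389 + 0.000433 + 0.001204 + 0.000773 + 0.037791 = 0.171653
Σp_2ᵢ² = 0.2202² + 0.2385² + 0.0459² + 0.0275² + 0.1284² + 0.0917² + 0.2294² + 0.0183² = 0.048488 + 0.056882 + 0.002107 + 0.000756 + 0.016487 + 0.008409 + 0.052624 + 0.000335 = 0.186088
O = 0.107469 / √(0.171653 × 0.186088) = 0.107469 / 0.1787248 = 0.6013

0.60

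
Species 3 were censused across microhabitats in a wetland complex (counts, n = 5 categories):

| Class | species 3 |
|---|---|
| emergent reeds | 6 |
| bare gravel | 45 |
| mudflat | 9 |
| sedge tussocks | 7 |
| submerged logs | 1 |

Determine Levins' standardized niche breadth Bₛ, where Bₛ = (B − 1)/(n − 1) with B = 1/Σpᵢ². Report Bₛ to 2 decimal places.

Proportions for species 3 (n=68): 6/68=0.0882, 45/68=0.6618, 9/68=0.1324, 7/68=0.1029, 1/68=0.0147
Σpᵢ² = 0.0882² + 0.6618² + 0.1324² + 0.1029² + 0.0147² = 0.007779 + 0.437979 + 0.017530 + 0.010588 + 0.000216 = 0.474092
B = 1 / 0.474092 = 2.1093
Bₛ = (B − 1)/(n − 1) = (2.1093 − 1)/(5 − 1) = 1.1093/4 = 0.2773

0.28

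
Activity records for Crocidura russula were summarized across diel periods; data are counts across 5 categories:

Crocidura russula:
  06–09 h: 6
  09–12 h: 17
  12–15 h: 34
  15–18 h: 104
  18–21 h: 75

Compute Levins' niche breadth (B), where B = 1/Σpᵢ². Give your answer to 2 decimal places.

3.11

Proportions for Crocidura russula (n=236): 6/236=0.0254, 17/236=0.0720, 34/236=0.1441, 104/236=0.4407, 75/236=0.3178
Σpᵢ² = 0.0254² + 0.0720² + 0.1441² + 0.4407² + 0.3178² = 0.000645 + 0.005184 + 0.020765 + 0.194216 + 0.100997 = 0.321807
B = 1 / 0.321807 = 3.1075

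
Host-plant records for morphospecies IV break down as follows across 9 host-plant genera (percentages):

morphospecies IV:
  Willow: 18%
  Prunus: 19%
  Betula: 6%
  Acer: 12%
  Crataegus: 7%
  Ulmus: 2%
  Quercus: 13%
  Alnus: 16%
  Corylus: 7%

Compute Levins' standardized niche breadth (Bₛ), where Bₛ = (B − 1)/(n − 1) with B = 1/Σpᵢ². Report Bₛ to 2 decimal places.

0.77

Convert percentages to proportions (divide by 100).
Σpᵢ² = 0.18² + 0.19² + 0.06² + 0.12² + 0.07² + 0.02² + 0.13² + 0.16² + 0.07² = 0.0324 + 0.0361 + 0.0036 + 0.0144 + 0.0049 + 0.0004 + 0.0169 + 0.0256 + 0.0049 = 0.1392
B = 1 / 0.1392 = 7.1839
Bₛ = (B − 1)/(n − 1) = (7.1839 − 1)/(9 − 1) = 6.1839/8 = 0.7730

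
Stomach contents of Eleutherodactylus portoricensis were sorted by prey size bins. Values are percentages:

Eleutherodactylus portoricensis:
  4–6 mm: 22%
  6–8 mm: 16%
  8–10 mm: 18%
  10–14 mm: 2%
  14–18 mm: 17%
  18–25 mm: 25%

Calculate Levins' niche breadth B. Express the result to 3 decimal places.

Convert percentages to proportions (divide by 100).
Σpᵢ² = 0.22² + 0.16² + 0.18² + 0.02² + 0.17² + 0.25² = 0.0484 + 0.0256 + 0.0324 + 0.0004 + 0.0289 + 0.0625 = 0.1982
B = 1 / 0.1982 = 5.04541

5.045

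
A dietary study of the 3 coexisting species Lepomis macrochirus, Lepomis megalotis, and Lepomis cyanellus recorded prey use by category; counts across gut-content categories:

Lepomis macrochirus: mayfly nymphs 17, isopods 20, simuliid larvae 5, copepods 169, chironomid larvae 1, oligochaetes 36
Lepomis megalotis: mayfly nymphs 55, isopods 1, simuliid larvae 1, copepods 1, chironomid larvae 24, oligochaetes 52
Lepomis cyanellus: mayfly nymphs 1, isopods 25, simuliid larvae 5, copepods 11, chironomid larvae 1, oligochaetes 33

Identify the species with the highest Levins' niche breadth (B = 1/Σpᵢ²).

Lepomis cyanellus

Proportions for Lepomis macrochirus (n=248): 17/248=0.0685, 20/248=0.0806, 5/248=0.0202, 169/248=0.6815, 1/248=0.0040, 36/248=0.1452
Proportions for Lepomis megalotis (n=134): 55/134=0.4104, 1/134=0.0075, 1/134=0.0075, 1/134=0.0075, 24/134=0.1791, 52/134=0.3881
Proportions for Lepomis cyanellus (n=76): 1/76=0.0132, 25/76=0.3289, 5/76=0.0658, 11/76=0.1447, 1/76=0.0132, 33/76=0.4342
Σp_macrᵢ² = 0.0685² + 0.0806² + 0.0202² + 0.6815² + 0.0040² + 0.1452² = 0.004692 + 0.006496 + 0.000408 + 0.464442 + 0.000016 + 0.021083 = 0.497137
B_macr = 1 / 0.497137 = 2.0115
Σp_megaᵢ² = 0.4104² + 0.0075² + 0.0075² + 0.0075² + 0.1791² + 0.3881² = 0.168428 + 0.000056 + 0.000056 + 0.000056 + 0.032077 + 0.150622 = 0.351295
B_mega = 1 / 0.351295 = 2.8466
Σp_cyanᵢ² = 0.0132² + 0.3289² + 0.0658² + 0.1447² + 0.0132² + 0.4342² = 0.000174 + 0.108175 + 0.004330 + 0.020938 + 0.000174 + 0.188530 = 0.322321
B_cyan = 1 / 0.322321 = 3.1025
Highest B → broadest niche (most generalist): Lepomis cyanellus (B = 3.10).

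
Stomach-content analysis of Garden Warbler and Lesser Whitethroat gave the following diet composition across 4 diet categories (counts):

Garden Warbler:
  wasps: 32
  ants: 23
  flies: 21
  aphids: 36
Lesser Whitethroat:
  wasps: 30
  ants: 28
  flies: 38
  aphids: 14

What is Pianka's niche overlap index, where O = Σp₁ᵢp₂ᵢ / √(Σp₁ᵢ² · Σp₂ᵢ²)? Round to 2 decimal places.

0.88

Proportions for Garden Warbler (n=112): 32/112=0.2857, 23/112=0.2054, 21/112=0.1875, 36/112=0.3214
Proportions for Lesser Whitethroat (n=110): 30/110=0.2727, 28/110=0.2545, 38/110=0.3455, 14/110=0.1273
Σ p₁ᵢp₂ᵢ = 0.077910 + 0.052274 + 0.064781 + 0.040914 = 0.235879
Σp_1ᵢ² = 0.2857² + 0.2054² + 0.1875² + 0.3214² = 0.081624 + 0.042189 + 0.035156 + 0.103298 = 0.262267
Σp_2ᵢ² = 0.2727² + 0.2545² + 0.3455² + 0.1273² = 0.074365 + 0.064770 + 0.119370 + 0.016205 = 0.274710
O = 0.235879 / √(0.262267 × 0.274710) = 0.235879 / 0.2684164 = 0.8788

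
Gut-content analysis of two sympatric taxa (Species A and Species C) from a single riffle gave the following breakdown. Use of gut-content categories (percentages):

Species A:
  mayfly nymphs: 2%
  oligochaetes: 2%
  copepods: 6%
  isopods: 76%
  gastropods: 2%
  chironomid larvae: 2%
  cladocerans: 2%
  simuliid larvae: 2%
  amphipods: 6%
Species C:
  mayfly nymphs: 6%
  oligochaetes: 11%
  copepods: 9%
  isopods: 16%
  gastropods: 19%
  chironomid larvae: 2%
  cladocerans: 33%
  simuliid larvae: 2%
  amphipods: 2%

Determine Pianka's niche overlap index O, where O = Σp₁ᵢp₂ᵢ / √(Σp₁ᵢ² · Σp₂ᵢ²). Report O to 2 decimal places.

Convert percentages to proportions (divide by 100).
Σ p₁ᵢp₂ᵢ = 0.0012 + 0.0022 + 0.0054 + 0.1216 + 0.0038 + 0.0004 + 0.0066 + 0.0004 + 0.0012 = 0.1428
Σp_1ᵢ² = 0.02² + 0.02² + 0.06² + 0.76² + 0.02² + 0.02² + 0.02² + 0.02² + 0.06² = 0.0004 + 0.0004 + 0.0036 + 0.5776 + 0.0004 + 0.0004 + 0.0004 + 0.0004 + 0.0036 = 0.5872
Σp_2ᵢ² = 0.06² + 0.11² + 0.09² + 0.16² + 0.19² + 0.02² + 0.33² + 0.02² + 0.02² = 0.0036 + 0.0121 + 0.0081 + 0.0256 + 0.0361 + 0.0004 + 0.1089 + 0.0004 + 0.0004 = 0.1956
O = 0.1428 / √(0.5872 × 0.1956) = 0.1428 / 0.33890 = 0.4214

0.42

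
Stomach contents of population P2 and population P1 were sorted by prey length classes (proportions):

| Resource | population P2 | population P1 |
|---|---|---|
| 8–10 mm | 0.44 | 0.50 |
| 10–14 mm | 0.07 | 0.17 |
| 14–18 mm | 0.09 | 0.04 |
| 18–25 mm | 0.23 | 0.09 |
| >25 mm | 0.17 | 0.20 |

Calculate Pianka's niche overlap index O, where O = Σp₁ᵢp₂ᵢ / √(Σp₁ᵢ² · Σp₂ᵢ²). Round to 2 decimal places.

0.94

Σ p₁ᵢp₂ᵢ = 0.2200 + 0.0119 + 0.0036 + 0.0207 + 0.0340 = 0.2902
Σp_1ᵢ² = 0.44² + 0.07² + 0.09² + 0.23² + 0.17² = 0.1936 + 0.0049 + 0.0081 + 0.0529 + 0.0289 = 0.2884
Σp_2ᵢ² = 0.50² + 0.17² + 0.04² + 0.09² + 0.20² = 0.2500 + 0.0289 + 0.0016 + 0.0081 + 0.0400 = 0.3286
O = 0.2902 / √(0.2884 × 0.3286) = 0.2902 / 0.30784 = 0.9427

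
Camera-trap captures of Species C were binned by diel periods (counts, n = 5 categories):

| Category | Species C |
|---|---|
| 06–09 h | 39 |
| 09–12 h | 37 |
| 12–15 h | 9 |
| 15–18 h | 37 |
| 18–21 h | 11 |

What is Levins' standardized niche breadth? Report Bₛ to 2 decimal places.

Proportions for Species C (n=133): 39/133=0.2932, 37/133=0.2782, 9/133=0.0677, 37/133=0.2782, 11/133=0.0827
Σpᵢ² = 0.2932² + 0.2782² + 0.0677² + 0.2782² + 0.0827² = 0.085966 + 0.077395 + 0.004583 + 0.077395 + 0.006839 = 0.252178
B = 1 / 0.252178 = 3.9655
Bₛ = (B − 1)/(n − 1) = (3.9655 − 1)/(5 − 1) = 2.9655/4 = 0.7414

0.74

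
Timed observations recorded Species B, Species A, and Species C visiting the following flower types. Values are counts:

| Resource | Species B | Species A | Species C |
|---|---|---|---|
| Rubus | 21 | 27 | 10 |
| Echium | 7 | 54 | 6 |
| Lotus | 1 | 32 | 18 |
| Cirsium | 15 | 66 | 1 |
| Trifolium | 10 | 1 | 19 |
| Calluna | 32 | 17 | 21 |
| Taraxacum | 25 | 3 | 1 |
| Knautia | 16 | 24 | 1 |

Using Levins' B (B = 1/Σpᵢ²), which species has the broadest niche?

Species B

Proportions for Species B (n=127): 21/127=0.1654, 7/127=0.0551, 1/127=0.0079, 15/127=0.1181, 10/127=0.0787, 32/127=0.2520, 25/127=0.1969, 16/127=0.1260
Proportions for Species A (n=224): 27/224=0.1205, 54/224=0.2411, 32/224=0.1429, 66/224=0.2946, 1/224=0.0045, 17/224=0.0759, 3/224=0.0134, 24/224=0.1071
Proportions for Species C (n=77): 10/77=0.1299, 6/77=0.0779, 18/77=0.2338, 1/77=0.0130, 19/77=0.2468, 21/77=0.2727, 1/77=0.0130, 1/77=0.0130
Σp_Bᵢ² = 0.1654² + 0.0551² + 0.0079² + 0.1181² + 0.0787² + 0.2520² + 0.1969² + 0.1260² = 0.027357 + 0.003036 + 0.000062 + 0.013948 + 0.006194 + 0.063504 + 0.038770 + 0.015876 = 0.168747
B_B = 1 / 0.168747 = 5.9260
Σp_Aᵢ² = 0.1205² + 0.2411² + 0.1429² + 0.2946² + 0.0045² + 0.0759² + 0.0134² + 0.1071² = 0.014520 + 0.058129 + 0.020420 + 0.086789 + 0.000020 + 0.005761 + 0.000180 + 0.011470 = 0.197289
B_A = 1 / 0.197289 = 5.0687
Σp_Cᵢ² = 0.1299² + 0.0779² + 0.2338² + 0.0130² + 0.2468² + 0.2727² + 0.0130² + 0.0130² = 0.016874 + 0.006068 + 0.054662 + 0.000169 + 0.060910 + 0.074365 + 0.000169 + 0.000169 = 0.213386
B_C = 1 / 0.213386 = 4.6863
Highest B → broadest niche (most generalist): Species B (B = 5.93).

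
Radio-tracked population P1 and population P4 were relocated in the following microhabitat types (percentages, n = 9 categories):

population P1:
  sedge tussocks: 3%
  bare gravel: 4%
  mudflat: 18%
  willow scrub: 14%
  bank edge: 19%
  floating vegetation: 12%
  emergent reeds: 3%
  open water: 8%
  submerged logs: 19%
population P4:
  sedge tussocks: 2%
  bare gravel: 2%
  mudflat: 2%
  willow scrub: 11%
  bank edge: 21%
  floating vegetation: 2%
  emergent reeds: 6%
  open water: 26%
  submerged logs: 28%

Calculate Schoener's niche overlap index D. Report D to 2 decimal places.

0.68

Convert percentages to proportions (divide by 100).
Σ|p₁ᵢ − p₂ᵢ| = 0.01 + 0.02 + 0.16 + 0.03 + 0.02 + 0.10 + 0.03 + 0.18 + 0.09 = 0.64
D = 1 − ½ × 0.64 = 1 − 0.320 = 0.6800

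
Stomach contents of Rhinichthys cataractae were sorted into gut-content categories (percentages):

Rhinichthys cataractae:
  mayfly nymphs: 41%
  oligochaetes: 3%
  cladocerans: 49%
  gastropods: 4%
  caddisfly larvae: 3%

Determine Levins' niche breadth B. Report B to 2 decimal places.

2.43

Convert percentages to proportions (divide by 100).
Σpᵢ² = 0.41² + 0.03² + 0.49² + 0.04² + 0.03² = 0.1681 + 0.0009 + 0.2401 + 0.0016 + 0.0009 = 0.4116
B = 1 / 0.4116 = 2.4295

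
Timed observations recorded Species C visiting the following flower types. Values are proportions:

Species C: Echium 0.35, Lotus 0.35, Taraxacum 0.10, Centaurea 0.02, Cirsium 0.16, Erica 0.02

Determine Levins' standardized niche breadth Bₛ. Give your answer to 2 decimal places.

Σpᵢ² = 0.35² + 0.35² + 0.10² + 0.02² + 0.16² + 0.02² = 0.1225 + 0.1225 + 0.0100 + 0.0004 + 0.0256 + 0.0004 = 0.2814
B = 1 / 0.2814 = 3.5537
Bₛ = (B − 1)/(n − 1) = (3.5537 − 1)/(6 − 1) = 2.5537/5 = 0.5107

0.51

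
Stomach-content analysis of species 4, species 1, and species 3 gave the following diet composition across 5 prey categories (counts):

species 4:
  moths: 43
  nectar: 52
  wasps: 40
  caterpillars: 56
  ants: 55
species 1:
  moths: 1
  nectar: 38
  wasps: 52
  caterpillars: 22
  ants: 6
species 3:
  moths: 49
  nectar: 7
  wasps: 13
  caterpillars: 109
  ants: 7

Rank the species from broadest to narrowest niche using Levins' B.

Proportions for species 4 (n=246): 43/246=0.1748, 52/246=0.2114, 40/246=0.1626, 56/246=0.2276, 55/246=0.2236
Proportions for species 1 (n=119): 1/119=0.0084, 38/119=0.3193, 52/119=0.4370, 22/119=0.1849, 6/119=0.0504
Proportions for species 3 (n=185): 49/185=0.2649, 7/185=0.0378, 13/185=0.0703, 109/185=0.5892, 7/185=0.0378
Σp_4ᵢ² = 0.1748² + 0.2114² + 0.1626² + 0.2276² + 0.2236² = 0.030555 + 0.044690 + 0.026439 + 0.051802 + 0.049997 = 0.203483
B_4 = 1 / 0.203483 = 4.9144
Σp_1ᵢ² = 0.0084² + 0.3193² + 0.4370² + 0.1849² + 0.0504² = 0.000071 + 0.101952 + 0.190969 + 0.034188 + 0.002540 = 0.329720
B_1 = 1 / 0.329720 = 3.0329
Σp_3ᵢ² = 0.2649² + 0.0378² + 0.0703² + 0.5892² + 0.0378² = 0.070172 + 0.001429 + 0.004942 + 0.347157 + 0.001429 = 0.425129
B_3 = 1 / 0.425129 = 2.3522
Ranking by B (broadest → narrowest): species 4 (4.91) > species 1 (3.03) > species 3 (2.35)

species 4 > species 1 > species 3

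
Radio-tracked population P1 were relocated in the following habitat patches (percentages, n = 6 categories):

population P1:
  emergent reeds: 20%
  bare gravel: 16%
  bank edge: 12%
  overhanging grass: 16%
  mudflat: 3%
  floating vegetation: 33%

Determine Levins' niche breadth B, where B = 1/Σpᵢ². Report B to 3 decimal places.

Convert percentages to proportions (divide by 100).
Σpᵢ² = 0.20² + 0.16² + 0.12² + 0.16² + 0.03² + 0.33² = 0.0400 + 0.0256 + 0.0144 + 0.0256 + 0.0009 + 0.1089 = 0.2154
B = 1 / 0.2154 = 4.64253

4.643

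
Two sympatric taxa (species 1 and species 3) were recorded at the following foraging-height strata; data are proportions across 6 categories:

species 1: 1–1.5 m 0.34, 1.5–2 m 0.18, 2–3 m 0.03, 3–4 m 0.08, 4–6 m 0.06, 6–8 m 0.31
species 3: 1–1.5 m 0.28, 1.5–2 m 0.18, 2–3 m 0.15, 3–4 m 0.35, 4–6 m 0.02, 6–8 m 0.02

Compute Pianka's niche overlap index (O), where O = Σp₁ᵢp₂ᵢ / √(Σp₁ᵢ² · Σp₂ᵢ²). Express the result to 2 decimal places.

0.65

Σ p₁ᵢp₂ᵢ = 0.0952 + 0.0324 + 0.0045 + 0.0280 + 0.0012 + 0.0062 = 0.1675
Σp_1ᵢ² = 0.34² + 0.18² + 0.03² + 0.08² + 0.06² + 0.31² = 0.1156 + 0.0324 + 0.0009 + 0.0064 + 0.0036 + 0.0961 = 0.2550
Σp_2ᵢ² = 0.28² + 0.18² + 0.15² + 0.35² + 0.02² + 0.02² = 0.0784 + 0.0324 + 0.0225 + 0.1225 + 0.0004 + 0.0004 = 0.2566
O = 0.1675 / √(0.2550 × 0.2566) = 0.1675 / 0.25580 = 0.6548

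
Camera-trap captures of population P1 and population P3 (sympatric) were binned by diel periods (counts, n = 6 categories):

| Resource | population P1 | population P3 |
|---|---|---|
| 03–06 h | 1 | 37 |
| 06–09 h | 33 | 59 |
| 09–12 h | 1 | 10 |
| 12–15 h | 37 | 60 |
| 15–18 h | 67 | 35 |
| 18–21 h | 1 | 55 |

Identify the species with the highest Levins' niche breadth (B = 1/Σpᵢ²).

Proportions for population P1 (n=140): 1/140=0.0071, 33/140=0.2357, 1/140=0.0071, 37/140=0.2643, 67/140=0.4786, 1/140=0.0071
Proportions for population P3 (n=256): 37/256=0.1445, 59/256=0.2305, 10/256=0.0391, 60/256=0.2344, 35/256=0.1367, 55/256=0.2148
Σp_P1ᵢ² = 0.0071² + 0.2357² + 0.0071² + 0.2643² + 0.4786² + 0.0071² = 0.000050 + 0.055554 + 0.000050 + 0.069854 + 0.229058 + 0.000050 = 0.354616
B_P1 = 1 / 0.354616 = 2.8200
Σp_P3ᵢ² = 0.1445² + 0.2305² + 0.0391² + 0.2344² + 0.1367² + 0.2148² = 0.020880 + 0.053130 + 0.001529 + 0.054943 + 0.018687 + 0.046139 = 0.195308
B_P3 = 1 / 0.195308 = 5.1201
Highest B → broadest niche (most generalist): population P3 (B = 5.12).

population P3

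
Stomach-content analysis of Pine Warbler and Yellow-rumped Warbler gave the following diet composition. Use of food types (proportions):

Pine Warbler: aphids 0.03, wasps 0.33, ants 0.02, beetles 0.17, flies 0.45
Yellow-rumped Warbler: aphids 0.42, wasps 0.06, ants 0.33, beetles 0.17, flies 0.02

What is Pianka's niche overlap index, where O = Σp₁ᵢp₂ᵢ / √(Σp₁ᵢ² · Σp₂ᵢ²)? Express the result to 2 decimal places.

0.23

Σ p₁ᵢp₂ᵢ = 0.0126 + 0.0198 + 0.0066 + 0.0289 + 0.0090 = 0.0769
Σp_1ᵢ² = 0.03² + 0.33² + 0.02² + 0.17² + 0.45² = 0.0009 + 0.1089 + 0.0004 + 0.0289 + 0.2025 = 0.3416
Σp_2ᵢ² = 0.42² + 0.06² + 0.33² + 0.17² + 0.02² = 0.1764 + 0.0036 + 0.1089 + 0.0289 + 0.0004 = 0.3182
O = 0.0769 / √(0.3416 × 0.3182) = 0.0769 / 0.32969 = 0.2332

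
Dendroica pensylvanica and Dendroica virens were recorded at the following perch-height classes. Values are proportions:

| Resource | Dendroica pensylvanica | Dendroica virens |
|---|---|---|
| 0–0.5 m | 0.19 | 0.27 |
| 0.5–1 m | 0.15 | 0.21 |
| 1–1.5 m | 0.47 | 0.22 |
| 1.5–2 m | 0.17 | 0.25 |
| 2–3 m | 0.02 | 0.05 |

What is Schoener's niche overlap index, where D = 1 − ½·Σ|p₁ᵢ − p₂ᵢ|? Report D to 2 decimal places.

Σ|p₁ᵢ − p₂ᵢ| = 0.08 + 0.06 + 0.25 + 0.08 + 0.03 = 0.50
D = 1 − ½ × 0.50 = 1 − 0.250 = 0.7500

0.75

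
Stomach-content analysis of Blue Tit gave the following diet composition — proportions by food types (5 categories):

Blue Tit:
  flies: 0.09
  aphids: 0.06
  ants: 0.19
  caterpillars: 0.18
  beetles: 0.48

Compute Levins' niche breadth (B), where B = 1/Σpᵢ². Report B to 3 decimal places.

Σpᵢ² = 0.09² + 0.06² + 0.19² + 0.18² + 0.48² = 0.0081 + 0.0036 + 0.0361 + 0.0324 + 0.2304 = 0.3106
B = 1 / 0.3106 = 3.21958

3.220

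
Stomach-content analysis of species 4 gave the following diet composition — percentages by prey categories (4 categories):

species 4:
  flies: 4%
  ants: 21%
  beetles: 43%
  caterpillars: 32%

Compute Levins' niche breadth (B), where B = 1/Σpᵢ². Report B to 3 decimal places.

3.003

Convert percentages to proportions (divide by 100).
Σpᵢ² = 0.04² + 0.21² + 0.43² + 0.32² = 0.0016 + 0.0441 + 0.1849 + 0.1024 = 0.3330
B = 1 / 0.3330 = 3.00300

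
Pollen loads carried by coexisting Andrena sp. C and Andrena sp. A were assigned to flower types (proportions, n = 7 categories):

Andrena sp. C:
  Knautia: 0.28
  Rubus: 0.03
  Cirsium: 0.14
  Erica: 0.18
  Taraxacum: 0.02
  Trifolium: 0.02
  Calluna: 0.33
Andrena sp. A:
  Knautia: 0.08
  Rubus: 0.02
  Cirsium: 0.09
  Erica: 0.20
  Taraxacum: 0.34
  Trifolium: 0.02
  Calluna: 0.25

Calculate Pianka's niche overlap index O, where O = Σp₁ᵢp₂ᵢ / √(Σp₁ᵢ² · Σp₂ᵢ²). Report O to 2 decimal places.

0.68

Σ p₁ᵢp₂ᵢ = 0.0224 + 0.0006 + 0.0126 + 0.0360 + 0.0068 + 0.0004 + 0.0825 = 0.1613
Σp_1ᵢ² = 0.28² + 0.03² + 0.14² + 0.18² + 0.02² + 0.02² + 0.33² = 0.0784 + 0.0009 + 0.0196 + 0.0324 + 0.0004 + 0.0004 + 0.1089 = 0.2410
Σp_2ᵢ² = 0.08² + 0.02² + 0.09² + 0.20² + 0.34² + 0.02² + 0.25² = 0.0064 + 0.0004 + 0.0081 + 0.0400 + 0.1156 + 0.0004 + 0.0625 = 0.2334
O = 0.1613 / √(0.2410 × 0.2334) = 0.1613 / 0.23717 = 0.6801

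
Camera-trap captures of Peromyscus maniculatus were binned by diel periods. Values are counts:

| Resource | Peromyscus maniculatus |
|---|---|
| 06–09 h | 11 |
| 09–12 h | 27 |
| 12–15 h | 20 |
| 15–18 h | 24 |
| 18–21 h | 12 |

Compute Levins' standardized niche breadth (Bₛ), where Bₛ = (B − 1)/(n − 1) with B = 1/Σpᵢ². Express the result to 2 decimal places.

0.87

Proportions for Peromyscus maniculatus (n=94): 11/94=0.1170, 27/94=0.2872, 20/94=0.2128, 24/94=0.2553, 12/94=0.1277
Σpᵢ² = 0.1170² + 0.2872² + 0.2128² + 0.2553² + 0.1277² = 0.013689 + 0.082484 + 0.045284 + 0.065178 + 0.016307 = 0.222942
B = 1 / 0.222942 = 4.4855
Bₛ = (B − 1)/(n − 1) = (4.4855 − 1)/(5 − 1) = 3.4855/4 = 0.8714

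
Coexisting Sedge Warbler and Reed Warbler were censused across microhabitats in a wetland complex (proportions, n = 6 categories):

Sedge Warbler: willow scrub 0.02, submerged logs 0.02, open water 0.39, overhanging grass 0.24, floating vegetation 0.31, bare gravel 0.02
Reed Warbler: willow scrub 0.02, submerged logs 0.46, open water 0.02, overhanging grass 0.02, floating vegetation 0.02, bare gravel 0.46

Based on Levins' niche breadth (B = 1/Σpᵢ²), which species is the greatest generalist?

Σp_Sedgᵢ² = 0.02² + 0.02² + 0.39² + 0.24² + 0.31² + 0.02² = 0.0004 + 0.0004 + 0.1521 + 0.0576 + 0.0961 + 0.0004 = 0.3070
B_Sedg = 1 / 0.3070 = 3.2573
Σp_Reedᵢ² = 0.02² + 0.46² + 0.02² + 0.02² + 0.02² + 0.46² = 0.0004 + 0.2116 + 0.0004 + 0.0004 + 0.0004 + 0.2116 = 0.4248
B_Reed = 1 / 0.4248 = 2.3540
Highest B → broadest niche (most generalist): Sedge Warbler (B = 3.26).

Sedge Warbler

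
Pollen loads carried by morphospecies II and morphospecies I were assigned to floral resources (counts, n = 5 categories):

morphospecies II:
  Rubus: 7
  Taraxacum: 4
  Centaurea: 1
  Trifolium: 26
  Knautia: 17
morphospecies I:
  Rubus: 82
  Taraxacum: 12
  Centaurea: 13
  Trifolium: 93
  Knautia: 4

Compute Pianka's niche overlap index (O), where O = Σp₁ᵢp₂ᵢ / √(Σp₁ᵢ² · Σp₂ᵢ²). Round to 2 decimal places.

0.78

Proportions for morphospecies II (n=55): 7/55=0.1273, 4/55=0.0727, 1/55=0.0182, 26/55=0.4727, 17/55=0.3091
Proportions for morphospecies I (n=204): 82/204=0.4020, 12/204=0.0588, 13/204=0.0637, 93/204=0.4559, 4/204=0.0196
Σ p₁ᵢp₂ᵢ = 0.051175 + 0.004275 + 0.001159 + 0.215504 + 0.006058 = 0.278171
Σp_1ᵢ² = 0.1273² + 0.0727² + 0.0182² + 0.4727² + 0.3091² = 0.016205 + 0.005285 + 0.000331 + 0.223445 + 0.095543 = 0.340809
Σp_2ᵢ² = 0.4020² + 0.0588² + 0.0637² + 0.4559² + 0.0196² = 0.161604 + 0.003457 + 0.004058 + 0.207845 + 0.000384 = 0.377348
O = 0.278171 / √(0.340809 × 0.377348) = 0.278171 / 0.3586134 = 0.7757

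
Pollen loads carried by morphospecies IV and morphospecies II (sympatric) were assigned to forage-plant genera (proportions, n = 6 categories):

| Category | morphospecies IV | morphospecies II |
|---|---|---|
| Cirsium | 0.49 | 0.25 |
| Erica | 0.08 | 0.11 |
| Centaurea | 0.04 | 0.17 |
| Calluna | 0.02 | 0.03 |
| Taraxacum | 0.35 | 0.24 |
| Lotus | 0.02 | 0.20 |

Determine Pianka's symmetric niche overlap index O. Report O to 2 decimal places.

Σ p₁ᵢp₂ᵢ = 0.1225 + 0.0088 + 0.0068 + 0.0006 + 0.0840 + 0.0040 = 0.2267
Σp_1ᵢ² = 0.49² + 0.08² + 0.04² + 0.02² + 0.35² + 0.02² = 0.2401 + 0.0064 + 0.0016 + 0.0004 + 0.1225 + 0.0004 = 0.3714
Σp_2ᵢ² = 0.25² + 0.11² + 0.17² + 0.03² + 0.24² + 0.20² = 0.0625 + 0.0121 + 0.0289 + 0.0009 + 0.0576 + 0.0400 = 0.2020
O = 0.2267 / √(0.3714 × 0.2020) = 0.2267 / 0.27390 = 0.8277

0.83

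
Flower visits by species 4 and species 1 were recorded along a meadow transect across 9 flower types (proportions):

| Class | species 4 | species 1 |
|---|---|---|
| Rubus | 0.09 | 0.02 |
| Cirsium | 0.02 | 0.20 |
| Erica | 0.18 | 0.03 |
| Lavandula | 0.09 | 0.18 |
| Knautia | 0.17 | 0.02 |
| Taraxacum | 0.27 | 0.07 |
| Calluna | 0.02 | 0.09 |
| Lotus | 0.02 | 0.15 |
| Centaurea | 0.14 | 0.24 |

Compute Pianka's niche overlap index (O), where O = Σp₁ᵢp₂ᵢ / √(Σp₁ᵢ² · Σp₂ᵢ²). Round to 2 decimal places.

0.52

Σ p₁ᵢp₂ᵢ = 0.0018 + 0.0040 + 0.0054 + 0.0162 + 0.0034 + 0.0189 + 0.0018 + 0.0030 + 0.0336 = 0.0881
Σp_1ᵢ² = 0.09² + 0.02² + 0.18² + 0.09² + 0.17² + 0.27² + 0.02² + 0.02² + 0.14² = 0.0081 + 0.0004 + 0.0324 + 0.0081 + 0.0289 + 0.0729 + 0.0004 + 0.0004 + 0.0196 = 0.1712
Σp_2ᵢ² = 0.02² + 0.20² + 0.03² + 0.18² + 0.02² + 0.07² + 0.09² + 0.15² + 0.24² = 0.0004 + 0.0400 + 0.0009 + 0.0324 + 0.0004 + 0.0049 + 0.0081 + 0.0225 + 0.0576 = 0.1672
O = 0.0881 / √(0.1712 × 0.1672) = 0.0881 / 0.16919 = 0.5207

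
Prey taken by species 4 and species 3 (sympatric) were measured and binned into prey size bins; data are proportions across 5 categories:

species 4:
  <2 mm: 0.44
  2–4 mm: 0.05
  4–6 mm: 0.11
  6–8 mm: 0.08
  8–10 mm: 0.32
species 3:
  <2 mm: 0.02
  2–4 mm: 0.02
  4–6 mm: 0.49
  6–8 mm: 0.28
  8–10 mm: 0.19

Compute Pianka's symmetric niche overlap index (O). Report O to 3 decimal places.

Σ p₁ᵢp₂ᵢ = 0.0088 + 0.0010 + 0.0539 + 0.0224 + 0.0608 = 0.1469
Σp_1ᵢ² = 0.44² + 0.05² + 0.11² + 0.08² + 0.32² = 0.1936 + 0.0025 + 0.0121 + 0.0064 + 0.1024 = 0.3170
Σp_2ᵢ² = 0.02² + 0.02² + 0.49² + 0.28² + 0.19² = 0.0004 + 0.0004 + 0.2401 + 0.0784 + 0.0361 = 0.3554
O = 0.1469 / √(0.3170 × 0.3554) = 0.1469 / 0.335651 = 0.43766

0.438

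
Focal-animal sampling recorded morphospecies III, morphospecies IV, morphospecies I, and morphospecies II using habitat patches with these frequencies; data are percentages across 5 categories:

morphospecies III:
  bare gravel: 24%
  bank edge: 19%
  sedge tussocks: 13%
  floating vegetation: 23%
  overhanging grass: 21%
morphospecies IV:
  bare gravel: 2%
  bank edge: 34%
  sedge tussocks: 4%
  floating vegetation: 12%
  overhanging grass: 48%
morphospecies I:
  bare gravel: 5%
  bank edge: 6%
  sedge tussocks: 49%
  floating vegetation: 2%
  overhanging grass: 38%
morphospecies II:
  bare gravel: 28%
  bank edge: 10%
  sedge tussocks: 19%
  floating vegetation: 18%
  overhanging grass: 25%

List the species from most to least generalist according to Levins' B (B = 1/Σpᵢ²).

morphospecies III > morphospecies II > morphospecies IV > morphospecies I

Convert percentages to proportions (divide by 100).
Σp_IIIᵢ² = 0.24² + 0.19² + 0.13² + 0.23² + 0.21² = 0.0576 + 0.0361 + 0.0169 + 0.0529 + 0.0441 = 0.2076
B_III = 1 / 0.2076 = 4.8170
Σp_IVᵢ² = 0.02² + 0.34² + 0.04² + 0.12² + 0.48² = 0.0004 + 0.1156 + 0.0016 + 0.0144 + 0.2304 = 0.3624
B_IV = 1 / 0.3624 = 2.7594
Σp_Iᵢ² = 0.05² + 0.06² + 0.49² + 0.02² + 0.38² = 0.0025 + 0.0036 + 0.2401 + 0.0004 + 0.1444 = 0.3910
B_I = 1 / 0.3910 = 2.5575
Σp_IIᵢ² = 0.28² + 0.10² + 0.19² + 0.18² + 0.25² = 0.0784 + 0.0100 + 0.0361 + 0.0324 + 0.0625 = 0.2194
B_II = 1 / 0.2194 = 4.5579
Ranking by B (broadest → narrowest): morphospecies III (4.82) > morphospecies II (4.56) > morphospecies IV (2.76) > morphospecies I (2.56)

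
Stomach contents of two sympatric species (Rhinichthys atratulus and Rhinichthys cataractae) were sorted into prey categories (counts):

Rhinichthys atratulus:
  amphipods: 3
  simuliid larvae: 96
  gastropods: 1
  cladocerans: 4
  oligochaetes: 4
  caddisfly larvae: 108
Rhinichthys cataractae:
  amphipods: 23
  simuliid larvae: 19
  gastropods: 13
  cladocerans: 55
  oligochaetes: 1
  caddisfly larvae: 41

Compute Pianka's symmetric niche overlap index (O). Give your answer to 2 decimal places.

Proportions for Rhinichthys atratulus (n=216): 3/216=0.0139, 96/216=0.4444, 1/216=0.0046, 4/216=0.0185, 4/216=0.0185, 108/216=0.5000
Proportions for Rhinichthys cataractae (n=152): 23/152=0.1513, 19/152=0.1250, 13/152=0.0855, 55/152=0.3618, 1/152=0.0066, 41/152=0.2697
Σ p₁ᵢp₂ᵢ = 0.002103 + 0.055550 + 0.000393 + 0.006693 + 0.000122 + 0.134850 = 0.199711
Σp_1ᵢ² = 0.0139² + 0.4444² + 0.0046² + 0.0185² + 0.0185² + 0.5000² = 0.000193 + 0.197491 + 0.000021 + 0.000342 + 0.000342 + 0.250000 = 0.448389
Σp_2ᵢ² = 0.1513² + 0.1250² + 0.0855² + 0.3618² + 0.0066² + 0.2697² = 0.022892 + 0.015625 + 0.007310 + 0.130899 + 0.000044 + 0.072738 = 0.249508
O = 0.199711 / √(0.448389 × 0.249508) = 0.199711 / 0.3344797 = 0.5971

0.60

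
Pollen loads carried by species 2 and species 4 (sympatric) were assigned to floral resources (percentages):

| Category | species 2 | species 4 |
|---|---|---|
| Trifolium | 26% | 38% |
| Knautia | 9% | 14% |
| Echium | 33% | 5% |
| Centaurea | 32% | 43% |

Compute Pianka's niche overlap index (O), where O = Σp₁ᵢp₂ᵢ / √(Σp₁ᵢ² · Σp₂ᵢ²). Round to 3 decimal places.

0.836

Convert percentages to proportions (divide by 100).
Σ p₁ᵢp₂ᵢ = 0.0988 + 0.0126 + 0.0165 + 0.1376 = 0.2655
Σp_1ᵢ² = 0.26² + 0.09² + 0.33² + 0.32² = 0.0676 + 0.0081 + 0.1089 + 0.1024 = 0.2870
Σp_2ᵢ² = 0.38² + 0.14² + 0.05² + 0.43² = 0.1444 + 0.0196 + 0.0025 + 0.1849 = 0.3514
O = 0.2655 / √(0.2870 × 0.3514) = 0.2655 / 0.317572 = 0.83603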